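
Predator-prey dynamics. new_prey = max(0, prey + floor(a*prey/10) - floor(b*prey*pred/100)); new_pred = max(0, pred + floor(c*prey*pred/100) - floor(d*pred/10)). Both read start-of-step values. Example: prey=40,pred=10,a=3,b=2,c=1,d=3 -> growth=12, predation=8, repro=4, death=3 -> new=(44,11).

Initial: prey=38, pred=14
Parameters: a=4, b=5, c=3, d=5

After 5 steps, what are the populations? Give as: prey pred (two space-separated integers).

Step 1: prey: 38+15-26=27; pred: 14+15-7=22
Step 2: prey: 27+10-29=8; pred: 22+17-11=28
Step 3: prey: 8+3-11=0; pred: 28+6-14=20
Step 4: prey: 0+0-0=0; pred: 20+0-10=10
Step 5: prey: 0+0-0=0; pred: 10+0-5=5

Answer: 0 5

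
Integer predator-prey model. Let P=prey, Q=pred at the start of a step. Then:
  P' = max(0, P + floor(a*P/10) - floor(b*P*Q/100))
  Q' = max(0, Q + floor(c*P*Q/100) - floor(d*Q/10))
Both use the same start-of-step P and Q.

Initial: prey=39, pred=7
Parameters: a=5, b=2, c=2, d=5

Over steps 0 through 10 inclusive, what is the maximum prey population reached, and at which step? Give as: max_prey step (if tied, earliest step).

Step 1: prey: 39+19-5=53; pred: 7+5-3=9
Step 2: prey: 53+26-9=70; pred: 9+9-4=14
Step 3: prey: 70+35-19=86; pred: 14+19-7=26
Step 4: prey: 86+43-44=85; pred: 26+44-13=57
Step 5: prey: 85+42-96=31; pred: 57+96-28=125
Step 6: prey: 31+15-77=0; pred: 125+77-62=140
Step 7: prey: 0+0-0=0; pred: 140+0-70=70
Step 8: prey: 0+0-0=0; pred: 70+0-35=35
Step 9: prey: 0+0-0=0; pred: 35+0-17=18
Step 10: prey: 0+0-0=0; pred: 18+0-9=9
Max prey = 86 at step 3

Answer: 86 3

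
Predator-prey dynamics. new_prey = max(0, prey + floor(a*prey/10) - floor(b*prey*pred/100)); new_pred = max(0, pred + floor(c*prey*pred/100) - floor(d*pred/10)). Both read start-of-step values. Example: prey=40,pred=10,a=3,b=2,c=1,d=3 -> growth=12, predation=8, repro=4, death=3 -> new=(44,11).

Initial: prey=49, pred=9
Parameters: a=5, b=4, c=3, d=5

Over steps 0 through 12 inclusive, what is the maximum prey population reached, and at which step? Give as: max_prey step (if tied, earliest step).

Step 1: prey: 49+24-17=56; pred: 9+13-4=18
Step 2: prey: 56+28-40=44; pred: 18+30-9=39
Step 3: prey: 44+22-68=0; pred: 39+51-19=71
Step 4: prey: 0+0-0=0; pred: 71+0-35=36
Step 5: prey: 0+0-0=0; pred: 36+0-18=18
Step 6: prey: 0+0-0=0; pred: 18+0-9=9
Step 7: prey: 0+0-0=0; pred: 9+0-4=5
Step 8: prey: 0+0-0=0; pred: 5+0-2=3
Step 9: prey: 0+0-0=0; pred: 3+0-1=2
Step 10: prey: 0+0-0=0; pred: 2+0-1=1
Step 11: prey: 0+0-0=0; pred: 1+0-0=1
Step 12: prey: 0+0-0=0; pred: 1+0-0=1
Max prey = 56 at step 1

Answer: 56 1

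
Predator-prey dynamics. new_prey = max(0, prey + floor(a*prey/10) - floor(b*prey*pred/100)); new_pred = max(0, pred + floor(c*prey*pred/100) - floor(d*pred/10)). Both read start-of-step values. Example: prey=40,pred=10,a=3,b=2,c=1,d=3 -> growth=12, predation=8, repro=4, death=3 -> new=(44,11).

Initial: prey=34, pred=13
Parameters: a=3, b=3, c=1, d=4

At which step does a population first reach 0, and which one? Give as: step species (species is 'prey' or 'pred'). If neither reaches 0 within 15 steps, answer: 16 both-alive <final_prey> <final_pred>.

Step 1: prey: 34+10-13=31; pred: 13+4-5=12
Step 2: prey: 31+9-11=29; pred: 12+3-4=11
Step 3: prey: 29+8-9=28; pred: 11+3-4=10
Step 4: prey: 28+8-8=28; pred: 10+2-4=8
Step 5: prey: 28+8-6=30; pred: 8+2-3=7
Step 6: prey: 30+9-6=33; pred: 7+2-2=7
Step 7: prey: 33+9-6=36; pred: 7+2-2=7
Step 8: prey: 36+10-7=39; pred: 7+2-2=7
Step 9: prey: 39+11-8=42; pred: 7+2-2=7
Step 10: prey: 42+12-8=46; pred: 7+2-2=7
Step 11: prey: 46+13-9=50; pred: 7+3-2=8
Step 12: prey: 50+15-12=53; pred: 8+4-3=9
Step 13: prey: 53+15-14=54; pred: 9+4-3=10
Step 14: prey: 54+16-16=54; pred: 10+5-4=11
Step 15: prey: 54+16-17=53; pred: 11+5-4=12
No extinction within 15 steps

Answer: 16 both-alive 53 12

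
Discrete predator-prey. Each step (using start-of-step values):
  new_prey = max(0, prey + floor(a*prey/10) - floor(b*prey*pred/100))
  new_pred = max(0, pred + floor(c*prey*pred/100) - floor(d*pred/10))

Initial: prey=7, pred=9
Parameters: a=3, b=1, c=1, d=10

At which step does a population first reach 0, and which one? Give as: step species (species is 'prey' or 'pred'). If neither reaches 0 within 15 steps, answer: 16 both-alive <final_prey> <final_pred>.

Step 1: prey: 7+2-0=9; pred: 9+0-9=0
First extinction: pred at step 1

Answer: 1 pred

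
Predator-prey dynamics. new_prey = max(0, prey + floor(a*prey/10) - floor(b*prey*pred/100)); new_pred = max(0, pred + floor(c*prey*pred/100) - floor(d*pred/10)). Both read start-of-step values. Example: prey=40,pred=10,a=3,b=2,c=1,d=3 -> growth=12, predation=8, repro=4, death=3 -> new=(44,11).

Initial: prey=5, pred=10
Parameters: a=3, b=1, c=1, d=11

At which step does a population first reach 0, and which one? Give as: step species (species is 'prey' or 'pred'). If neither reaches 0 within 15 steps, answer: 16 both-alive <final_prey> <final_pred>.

Answer: 1 pred

Derivation:
Step 1: prey: 5+1-0=6; pred: 10+0-11=0
First extinction: pred at step 1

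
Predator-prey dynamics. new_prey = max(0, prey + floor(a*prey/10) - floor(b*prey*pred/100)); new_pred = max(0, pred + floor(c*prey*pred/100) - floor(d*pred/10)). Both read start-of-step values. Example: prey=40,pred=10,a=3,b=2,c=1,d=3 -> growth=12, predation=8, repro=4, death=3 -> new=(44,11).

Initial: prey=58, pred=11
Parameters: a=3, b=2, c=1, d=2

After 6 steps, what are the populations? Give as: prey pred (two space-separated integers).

Step 1: prey: 58+17-12=63; pred: 11+6-2=15
Step 2: prey: 63+18-18=63; pred: 15+9-3=21
Step 3: prey: 63+18-26=55; pred: 21+13-4=30
Step 4: prey: 55+16-33=38; pred: 30+16-6=40
Step 5: prey: 38+11-30=19; pred: 40+15-8=47
Step 6: prey: 19+5-17=7; pred: 47+8-9=46

Answer: 7 46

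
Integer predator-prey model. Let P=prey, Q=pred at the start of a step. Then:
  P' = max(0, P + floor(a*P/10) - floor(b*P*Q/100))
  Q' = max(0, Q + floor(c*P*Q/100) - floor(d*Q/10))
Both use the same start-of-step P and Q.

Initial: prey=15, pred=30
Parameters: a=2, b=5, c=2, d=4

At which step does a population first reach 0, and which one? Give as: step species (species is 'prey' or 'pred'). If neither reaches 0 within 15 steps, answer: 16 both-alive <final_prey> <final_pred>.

Answer: 1 prey

Derivation:
Step 1: prey: 15+3-22=0; pred: 30+9-12=27
First extinction: prey at step 1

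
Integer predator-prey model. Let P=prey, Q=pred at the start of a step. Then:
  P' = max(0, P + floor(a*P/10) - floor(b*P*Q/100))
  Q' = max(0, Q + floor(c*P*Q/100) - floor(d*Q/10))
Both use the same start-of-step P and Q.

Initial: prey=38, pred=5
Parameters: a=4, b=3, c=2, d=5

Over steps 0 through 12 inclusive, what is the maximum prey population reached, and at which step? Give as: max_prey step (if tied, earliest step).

Answer: 69 4

Derivation:
Step 1: prey: 38+15-5=48; pred: 5+3-2=6
Step 2: prey: 48+19-8=59; pred: 6+5-3=8
Step 3: prey: 59+23-14=68; pred: 8+9-4=13
Step 4: prey: 68+27-26=69; pred: 13+17-6=24
Step 5: prey: 69+27-49=47; pred: 24+33-12=45
Step 6: prey: 47+18-63=2; pred: 45+42-22=65
Step 7: prey: 2+0-3=0; pred: 65+2-32=35
Step 8: prey: 0+0-0=0; pred: 35+0-17=18
Step 9: prey: 0+0-0=0; pred: 18+0-9=9
Step 10: prey: 0+0-0=0; pred: 9+0-4=5
Step 11: prey: 0+0-0=0; pred: 5+0-2=3
Step 12: prey: 0+0-0=0; pred: 3+0-1=2
Max prey = 69 at step 4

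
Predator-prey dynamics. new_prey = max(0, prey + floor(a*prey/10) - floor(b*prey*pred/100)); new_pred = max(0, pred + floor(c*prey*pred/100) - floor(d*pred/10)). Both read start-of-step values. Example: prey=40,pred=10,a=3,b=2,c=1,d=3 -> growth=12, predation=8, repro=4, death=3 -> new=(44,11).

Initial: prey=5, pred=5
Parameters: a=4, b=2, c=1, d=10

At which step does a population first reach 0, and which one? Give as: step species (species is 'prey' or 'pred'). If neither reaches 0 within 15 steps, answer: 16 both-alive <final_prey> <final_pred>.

Step 1: prey: 5+2-0=7; pred: 5+0-5=0
First extinction: pred at step 1

Answer: 1 pred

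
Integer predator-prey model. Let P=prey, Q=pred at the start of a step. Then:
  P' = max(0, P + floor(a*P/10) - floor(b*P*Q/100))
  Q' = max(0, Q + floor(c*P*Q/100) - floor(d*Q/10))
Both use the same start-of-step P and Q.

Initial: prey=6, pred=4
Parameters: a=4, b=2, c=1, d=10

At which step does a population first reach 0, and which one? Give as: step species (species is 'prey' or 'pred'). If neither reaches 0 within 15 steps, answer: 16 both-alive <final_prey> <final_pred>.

Step 1: prey: 6+2-0=8; pred: 4+0-4=0
First extinction: pred at step 1

Answer: 1 pred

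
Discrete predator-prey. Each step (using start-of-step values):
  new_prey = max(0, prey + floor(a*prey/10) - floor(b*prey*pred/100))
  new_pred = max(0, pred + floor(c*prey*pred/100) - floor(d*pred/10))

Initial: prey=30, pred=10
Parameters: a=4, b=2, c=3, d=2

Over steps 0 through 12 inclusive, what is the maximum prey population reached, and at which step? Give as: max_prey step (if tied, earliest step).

Answer: 38 2

Derivation:
Step 1: prey: 30+12-6=36; pred: 10+9-2=17
Step 2: prey: 36+14-12=38; pred: 17+18-3=32
Step 3: prey: 38+15-24=29; pred: 32+36-6=62
Step 4: prey: 29+11-35=5; pred: 62+53-12=103
Step 5: prey: 5+2-10=0; pred: 103+15-20=98
Step 6: prey: 0+0-0=0; pred: 98+0-19=79
Step 7: prey: 0+0-0=0; pred: 79+0-15=64
Step 8: prey: 0+0-0=0; pred: 64+0-12=52
Step 9: prey: 0+0-0=0; pred: 52+0-10=42
Step 10: prey: 0+0-0=0; pred: 42+0-8=34
Step 11: prey: 0+0-0=0; pred: 34+0-6=28
Step 12: prey: 0+0-0=0; pred: 28+0-5=23
Max prey = 38 at step 2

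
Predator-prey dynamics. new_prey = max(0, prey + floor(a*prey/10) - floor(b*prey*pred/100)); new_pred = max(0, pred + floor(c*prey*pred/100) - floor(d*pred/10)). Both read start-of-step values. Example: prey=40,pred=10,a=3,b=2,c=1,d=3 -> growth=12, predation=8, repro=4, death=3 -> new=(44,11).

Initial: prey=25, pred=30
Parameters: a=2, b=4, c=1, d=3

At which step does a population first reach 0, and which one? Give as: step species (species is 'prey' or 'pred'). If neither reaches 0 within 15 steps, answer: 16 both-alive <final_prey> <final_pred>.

Step 1: prey: 25+5-30=0; pred: 30+7-9=28
First extinction: prey at step 1

Answer: 1 prey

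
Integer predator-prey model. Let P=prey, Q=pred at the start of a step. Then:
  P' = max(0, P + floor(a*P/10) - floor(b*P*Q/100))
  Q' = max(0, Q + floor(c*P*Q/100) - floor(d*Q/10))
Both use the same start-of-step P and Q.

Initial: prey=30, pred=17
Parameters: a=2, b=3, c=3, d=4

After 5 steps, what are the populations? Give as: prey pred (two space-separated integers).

Step 1: prey: 30+6-15=21; pred: 17+15-6=26
Step 2: prey: 21+4-16=9; pred: 26+16-10=32
Step 3: prey: 9+1-8=2; pred: 32+8-12=28
Step 4: prey: 2+0-1=1; pred: 28+1-11=18
Step 5: prey: 1+0-0=1; pred: 18+0-7=11

Answer: 1 11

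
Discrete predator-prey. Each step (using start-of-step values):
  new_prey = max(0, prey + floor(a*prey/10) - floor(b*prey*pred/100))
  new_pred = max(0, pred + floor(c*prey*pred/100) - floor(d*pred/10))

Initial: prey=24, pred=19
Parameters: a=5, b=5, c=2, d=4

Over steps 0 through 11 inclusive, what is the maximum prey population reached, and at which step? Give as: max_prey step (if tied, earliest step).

Step 1: prey: 24+12-22=14; pred: 19+9-7=21
Step 2: prey: 14+7-14=7; pred: 21+5-8=18
Step 3: prey: 7+3-6=4; pred: 18+2-7=13
Step 4: prey: 4+2-2=4; pred: 13+1-5=9
Step 5: prey: 4+2-1=5; pred: 9+0-3=6
Step 6: prey: 5+2-1=6; pred: 6+0-2=4
Step 7: prey: 6+3-1=8; pred: 4+0-1=3
Step 8: prey: 8+4-1=11; pred: 3+0-1=2
Step 9: prey: 11+5-1=15; pred: 2+0-0=2
Step 10: prey: 15+7-1=21; pred: 2+0-0=2
Step 11: prey: 21+10-2=29; pred: 2+0-0=2
Max prey = 29 at step 11

Answer: 29 11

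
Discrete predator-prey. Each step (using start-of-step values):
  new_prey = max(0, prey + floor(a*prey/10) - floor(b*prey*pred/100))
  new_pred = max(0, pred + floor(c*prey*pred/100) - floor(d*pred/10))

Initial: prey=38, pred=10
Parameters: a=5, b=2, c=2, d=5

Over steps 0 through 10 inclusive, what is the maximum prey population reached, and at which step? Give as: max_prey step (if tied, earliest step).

Answer: 72 3

Derivation:
Step 1: prey: 38+19-7=50; pred: 10+7-5=12
Step 2: prey: 50+25-12=63; pred: 12+12-6=18
Step 3: prey: 63+31-22=72; pred: 18+22-9=31
Step 4: prey: 72+36-44=64; pred: 31+44-15=60
Step 5: prey: 64+32-76=20; pred: 60+76-30=106
Step 6: prey: 20+10-42=0; pred: 106+42-53=95
Step 7: prey: 0+0-0=0; pred: 95+0-47=48
Step 8: prey: 0+0-0=0; pred: 48+0-24=24
Step 9: prey: 0+0-0=0; pred: 24+0-12=12
Step 10: prey: 0+0-0=0; pred: 12+0-6=6
Max prey = 72 at step 3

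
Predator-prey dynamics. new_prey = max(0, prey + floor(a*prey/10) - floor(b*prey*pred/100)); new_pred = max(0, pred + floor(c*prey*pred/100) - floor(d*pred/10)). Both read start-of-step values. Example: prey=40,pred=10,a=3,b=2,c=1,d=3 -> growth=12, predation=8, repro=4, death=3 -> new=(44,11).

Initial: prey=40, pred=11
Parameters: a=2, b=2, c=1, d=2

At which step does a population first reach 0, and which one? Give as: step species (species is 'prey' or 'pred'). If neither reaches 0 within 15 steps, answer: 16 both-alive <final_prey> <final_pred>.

Step 1: prey: 40+8-8=40; pred: 11+4-2=13
Step 2: prey: 40+8-10=38; pred: 13+5-2=16
Step 3: prey: 38+7-12=33; pred: 16+6-3=19
Step 4: prey: 33+6-12=27; pred: 19+6-3=22
Step 5: prey: 27+5-11=21; pred: 22+5-4=23
Step 6: prey: 21+4-9=16; pred: 23+4-4=23
Step 7: prey: 16+3-7=12; pred: 23+3-4=22
Step 8: prey: 12+2-5=9; pred: 22+2-4=20
Step 9: prey: 9+1-3=7; pred: 20+1-4=17
Step 10: prey: 7+1-2=6; pred: 17+1-3=15
Step 11: prey: 6+1-1=6; pred: 15+0-3=12
Step 12: prey: 6+1-1=6; pred: 12+0-2=10
Step 13: prey: 6+1-1=6; pred: 10+0-2=8
Step 14: prey: 6+1-0=7; pred: 8+0-1=7
Step 15: prey: 7+1-0=8; pred: 7+0-1=6
No extinction within 15 steps

Answer: 16 both-alive 8 6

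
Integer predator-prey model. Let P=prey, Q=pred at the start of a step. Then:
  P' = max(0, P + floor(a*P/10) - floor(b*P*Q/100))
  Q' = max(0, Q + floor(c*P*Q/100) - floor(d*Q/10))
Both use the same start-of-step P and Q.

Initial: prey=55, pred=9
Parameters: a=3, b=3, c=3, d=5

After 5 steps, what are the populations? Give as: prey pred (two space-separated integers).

Step 1: prey: 55+16-14=57; pred: 9+14-4=19
Step 2: prey: 57+17-32=42; pred: 19+32-9=42
Step 3: prey: 42+12-52=2; pred: 42+52-21=73
Step 4: prey: 2+0-4=0; pred: 73+4-36=41
Step 5: prey: 0+0-0=0; pred: 41+0-20=21

Answer: 0 21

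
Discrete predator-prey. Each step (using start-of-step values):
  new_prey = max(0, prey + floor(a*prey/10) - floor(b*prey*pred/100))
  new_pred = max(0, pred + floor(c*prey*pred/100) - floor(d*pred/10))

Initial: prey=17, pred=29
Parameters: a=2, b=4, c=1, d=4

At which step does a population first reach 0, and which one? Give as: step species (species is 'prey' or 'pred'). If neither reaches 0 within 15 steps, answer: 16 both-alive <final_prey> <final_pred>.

Step 1: prey: 17+3-19=1; pred: 29+4-11=22
Step 2: prey: 1+0-0=1; pred: 22+0-8=14
Step 3: prey: 1+0-0=1; pred: 14+0-5=9
Step 4: prey: 1+0-0=1; pred: 9+0-3=6
Step 5: prey: 1+0-0=1; pred: 6+0-2=4
Step 6: prey: 1+0-0=1; pred: 4+0-1=3
Step 7: prey: 1+0-0=1; pred: 3+0-1=2
Step 8: prey: 1+0-0=1; pred: 2+0-0=2
Steps 9-15: state stable at prey=1, pred=2 (no change)
No extinction within 15 steps

Answer: 16 both-alive 1 2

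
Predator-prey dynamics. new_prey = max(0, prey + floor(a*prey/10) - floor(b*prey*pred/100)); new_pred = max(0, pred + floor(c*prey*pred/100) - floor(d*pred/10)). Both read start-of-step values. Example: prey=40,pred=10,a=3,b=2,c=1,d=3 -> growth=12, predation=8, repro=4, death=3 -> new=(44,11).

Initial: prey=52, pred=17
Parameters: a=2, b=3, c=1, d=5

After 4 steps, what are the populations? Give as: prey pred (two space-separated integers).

Answer: 16 8

Derivation:
Step 1: prey: 52+10-26=36; pred: 17+8-8=17
Step 2: prey: 36+7-18=25; pred: 17+6-8=15
Step 3: prey: 25+5-11=19; pred: 15+3-7=11
Step 4: prey: 19+3-6=16; pred: 11+2-5=8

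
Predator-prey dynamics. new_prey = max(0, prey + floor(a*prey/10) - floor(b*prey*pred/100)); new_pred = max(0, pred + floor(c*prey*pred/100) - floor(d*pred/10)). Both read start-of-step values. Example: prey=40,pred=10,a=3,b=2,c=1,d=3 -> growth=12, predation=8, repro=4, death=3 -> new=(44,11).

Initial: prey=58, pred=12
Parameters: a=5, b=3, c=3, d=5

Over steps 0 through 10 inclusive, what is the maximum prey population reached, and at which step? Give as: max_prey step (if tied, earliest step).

Answer: 67 1

Derivation:
Step 1: prey: 58+29-20=67; pred: 12+20-6=26
Step 2: prey: 67+33-52=48; pred: 26+52-13=65
Step 3: prey: 48+24-93=0; pred: 65+93-32=126
Step 4: prey: 0+0-0=0; pred: 126+0-63=63
Step 5: prey: 0+0-0=0; pred: 63+0-31=32
Step 6: prey: 0+0-0=0; pred: 32+0-16=16
Step 7: prey: 0+0-0=0; pred: 16+0-8=8
Step 8: prey: 0+0-0=0; pred: 8+0-4=4
Step 9: prey: 0+0-0=0; pred: 4+0-2=2
Step 10: prey: 0+0-0=0; pred: 2+0-1=1
Max prey = 67 at step 1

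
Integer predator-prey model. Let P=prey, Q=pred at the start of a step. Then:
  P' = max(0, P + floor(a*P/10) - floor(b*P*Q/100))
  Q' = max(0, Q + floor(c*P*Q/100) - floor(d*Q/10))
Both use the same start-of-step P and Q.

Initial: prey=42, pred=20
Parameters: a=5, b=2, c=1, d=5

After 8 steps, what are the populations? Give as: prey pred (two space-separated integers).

Answer: 50 50

Derivation:
Step 1: prey: 42+21-16=47; pred: 20+8-10=18
Step 2: prey: 47+23-16=54; pred: 18+8-9=17
Step 3: prey: 54+27-18=63; pred: 17+9-8=18
Step 4: prey: 63+31-22=72; pred: 18+11-9=20
Step 5: prey: 72+36-28=80; pred: 20+14-10=24
Step 6: prey: 80+40-38=82; pred: 24+19-12=31
Step 7: prey: 82+41-50=73; pred: 31+25-15=41
Step 8: prey: 73+36-59=50; pred: 41+29-20=50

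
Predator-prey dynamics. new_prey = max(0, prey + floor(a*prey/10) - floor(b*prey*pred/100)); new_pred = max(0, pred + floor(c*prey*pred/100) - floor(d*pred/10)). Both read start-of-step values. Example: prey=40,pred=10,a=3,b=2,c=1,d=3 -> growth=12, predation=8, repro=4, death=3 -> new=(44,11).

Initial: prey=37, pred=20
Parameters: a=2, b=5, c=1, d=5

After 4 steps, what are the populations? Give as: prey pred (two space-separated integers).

Step 1: prey: 37+7-37=7; pred: 20+7-10=17
Step 2: prey: 7+1-5=3; pred: 17+1-8=10
Step 3: prey: 3+0-1=2; pred: 10+0-5=5
Step 4: prey: 2+0-0=2; pred: 5+0-2=3

Answer: 2 3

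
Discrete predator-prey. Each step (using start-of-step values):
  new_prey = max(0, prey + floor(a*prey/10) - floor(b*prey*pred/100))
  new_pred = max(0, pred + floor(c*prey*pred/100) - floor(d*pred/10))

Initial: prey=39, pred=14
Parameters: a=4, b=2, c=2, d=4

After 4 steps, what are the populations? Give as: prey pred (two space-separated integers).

Answer: 22 57

Derivation:
Step 1: prey: 39+15-10=44; pred: 14+10-5=19
Step 2: prey: 44+17-16=45; pred: 19+16-7=28
Step 3: prey: 45+18-25=38; pred: 28+25-11=42
Step 4: prey: 38+15-31=22; pred: 42+31-16=57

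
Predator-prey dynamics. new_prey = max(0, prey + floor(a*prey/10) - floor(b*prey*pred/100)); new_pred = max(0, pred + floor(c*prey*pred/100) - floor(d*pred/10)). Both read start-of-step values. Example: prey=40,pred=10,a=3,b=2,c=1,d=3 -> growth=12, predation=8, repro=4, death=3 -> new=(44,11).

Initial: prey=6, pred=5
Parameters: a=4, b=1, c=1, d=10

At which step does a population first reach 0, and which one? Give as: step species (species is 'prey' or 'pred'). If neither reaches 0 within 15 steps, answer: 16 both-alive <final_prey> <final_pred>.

Step 1: prey: 6+2-0=8; pred: 5+0-5=0
First extinction: pred at step 1

Answer: 1 pred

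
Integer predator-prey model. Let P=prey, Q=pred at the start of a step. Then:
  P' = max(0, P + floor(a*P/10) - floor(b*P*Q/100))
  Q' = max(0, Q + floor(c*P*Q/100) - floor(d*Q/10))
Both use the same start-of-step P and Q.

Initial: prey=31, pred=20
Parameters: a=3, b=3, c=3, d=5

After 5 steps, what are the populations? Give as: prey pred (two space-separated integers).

Answer: 2 8

Derivation:
Step 1: prey: 31+9-18=22; pred: 20+18-10=28
Step 2: prey: 22+6-18=10; pred: 28+18-14=32
Step 3: prey: 10+3-9=4; pred: 32+9-16=25
Step 4: prey: 4+1-3=2; pred: 25+3-12=16
Step 5: prey: 2+0-0=2; pred: 16+0-8=8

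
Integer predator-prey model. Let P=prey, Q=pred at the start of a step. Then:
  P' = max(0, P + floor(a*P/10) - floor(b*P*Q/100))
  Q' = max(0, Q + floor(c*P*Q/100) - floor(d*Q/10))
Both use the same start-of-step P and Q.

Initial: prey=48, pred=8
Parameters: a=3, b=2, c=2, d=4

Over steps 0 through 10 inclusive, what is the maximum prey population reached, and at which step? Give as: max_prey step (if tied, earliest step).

Answer: 58 2

Derivation:
Step 1: prey: 48+14-7=55; pred: 8+7-3=12
Step 2: prey: 55+16-13=58; pred: 12+13-4=21
Step 3: prey: 58+17-24=51; pred: 21+24-8=37
Step 4: prey: 51+15-37=29; pred: 37+37-14=60
Step 5: prey: 29+8-34=3; pred: 60+34-24=70
Step 6: prey: 3+0-4=0; pred: 70+4-28=46
Step 7: prey: 0+0-0=0; pred: 46+0-18=28
Step 8: prey: 0+0-0=0; pred: 28+0-11=17
Step 9: prey: 0+0-0=0; pred: 17+0-6=11
Step 10: prey: 0+0-0=0; pred: 11+0-4=7
Max prey = 58 at step 2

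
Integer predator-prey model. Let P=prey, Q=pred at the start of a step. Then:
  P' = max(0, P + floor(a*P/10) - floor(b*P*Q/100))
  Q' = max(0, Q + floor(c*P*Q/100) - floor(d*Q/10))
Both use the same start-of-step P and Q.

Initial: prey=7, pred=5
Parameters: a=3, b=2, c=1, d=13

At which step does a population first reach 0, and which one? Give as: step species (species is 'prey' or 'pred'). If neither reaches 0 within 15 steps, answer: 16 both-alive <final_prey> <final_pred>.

Step 1: prey: 7+2-0=9; pred: 5+0-6=0
First extinction: pred at step 1

Answer: 1 pred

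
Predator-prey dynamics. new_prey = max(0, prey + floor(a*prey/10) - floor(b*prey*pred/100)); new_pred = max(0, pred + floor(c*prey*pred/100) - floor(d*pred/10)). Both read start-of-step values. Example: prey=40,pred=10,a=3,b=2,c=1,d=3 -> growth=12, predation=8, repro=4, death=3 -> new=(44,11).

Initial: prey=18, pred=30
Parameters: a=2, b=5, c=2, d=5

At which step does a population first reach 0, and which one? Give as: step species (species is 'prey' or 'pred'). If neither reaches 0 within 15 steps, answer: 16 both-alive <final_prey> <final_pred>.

Answer: 1 prey

Derivation:
Step 1: prey: 18+3-27=0; pred: 30+10-15=25
First extinction: prey at step 1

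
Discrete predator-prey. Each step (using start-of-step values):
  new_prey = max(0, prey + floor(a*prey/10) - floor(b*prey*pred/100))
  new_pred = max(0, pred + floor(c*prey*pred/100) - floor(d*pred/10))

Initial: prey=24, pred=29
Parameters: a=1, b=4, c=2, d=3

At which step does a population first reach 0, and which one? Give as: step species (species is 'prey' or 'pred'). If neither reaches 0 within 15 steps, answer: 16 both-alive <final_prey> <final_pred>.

Step 1: prey: 24+2-27=0; pred: 29+13-8=34
First extinction: prey at step 1

Answer: 1 prey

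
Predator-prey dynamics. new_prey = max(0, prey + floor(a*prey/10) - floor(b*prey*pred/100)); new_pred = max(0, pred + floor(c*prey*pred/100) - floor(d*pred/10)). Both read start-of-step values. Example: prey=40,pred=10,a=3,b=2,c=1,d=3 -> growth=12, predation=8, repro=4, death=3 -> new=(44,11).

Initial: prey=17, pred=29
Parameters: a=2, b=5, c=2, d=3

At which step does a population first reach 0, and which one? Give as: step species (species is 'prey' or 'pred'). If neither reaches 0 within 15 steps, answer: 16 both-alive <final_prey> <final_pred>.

Answer: 1 prey

Derivation:
Step 1: prey: 17+3-24=0; pred: 29+9-8=30
First extinction: prey at step 1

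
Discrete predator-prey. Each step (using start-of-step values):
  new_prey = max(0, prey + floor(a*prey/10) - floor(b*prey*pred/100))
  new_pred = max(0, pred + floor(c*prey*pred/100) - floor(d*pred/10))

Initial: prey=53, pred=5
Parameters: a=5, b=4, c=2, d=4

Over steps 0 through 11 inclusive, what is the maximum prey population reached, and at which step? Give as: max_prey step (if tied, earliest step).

Step 1: prey: 53+26-10=69; pred: 5+5-2=8
Step 2: prey: 69+34-22=81; pred: 8+11-3=16
Step 3: prey: 81+40-51=70; pred: 16+25-6=35
Step 4: prey: 70+35-98=7; pred: 35+49-14=70
Step 5: prey: 7+3-19=0; pred: 70+9-28=51
Step 6: prey: 0+0-0=0; pred: 51+0-20=31
Step 7: prey: 0+0-0=0; pred: 31+0-12=19
Step 8: prey: 0+0-0=0; pred: 19+0-7=12
Step 9: prey: 0+0-0=0; pred: 12+0-4=8
Step 10: prey: 0+0-0=0; pred: 8+0-3=5
Step 11: prey: 0+0-0=0; pred: 5+0-2=3
Max prey = 81 at step 2

Answer: 81 2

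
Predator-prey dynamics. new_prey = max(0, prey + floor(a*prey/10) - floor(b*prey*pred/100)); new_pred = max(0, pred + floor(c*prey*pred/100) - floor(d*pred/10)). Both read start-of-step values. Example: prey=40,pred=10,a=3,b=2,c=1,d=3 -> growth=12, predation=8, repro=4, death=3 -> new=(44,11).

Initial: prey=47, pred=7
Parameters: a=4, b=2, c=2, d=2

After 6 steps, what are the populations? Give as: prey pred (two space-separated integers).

Step 1: prey: 47+18-6=59; pred: 7+6-1=12
Step 2: prey: 59+23-14=68; pred: 12+14-2=24
Step 3: prey: 68+27-32=63; pred: 24+32-4=52
Step 4: prey: 63+25-65=23; pred: 52+65-10=107
Step 5: prey: 23+9-49=0; pred: 107+49-21=135
Step 6: prey: 0+0-0=0; pred: 135+0-27=108

Answer: 0 108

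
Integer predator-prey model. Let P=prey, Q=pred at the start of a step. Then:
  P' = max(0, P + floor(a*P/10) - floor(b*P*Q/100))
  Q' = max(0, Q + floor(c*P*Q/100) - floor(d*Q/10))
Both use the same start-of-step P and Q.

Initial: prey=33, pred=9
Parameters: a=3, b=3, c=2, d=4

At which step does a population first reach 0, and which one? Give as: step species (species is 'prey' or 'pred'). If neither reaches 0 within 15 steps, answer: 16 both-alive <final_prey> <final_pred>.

Step 1: prey: 33+9-8=34; pred: 9+5-3=11
Step 2: prey: 34+10-11=33; pred: 11+7-4=14
Step 3: prey: 33+9-13=29; pred: 14+9-5=18
Step 4: prey: 29+8-15=22; pred: 18+10-7=21
Step 5: prey: 22+6-13=15; pred: 21+9-8=22
Step 6: prey: 15+4-9=10; pred: 22+6-8=20
Step 7: prey: 10+3-6=7; pred: 20+4-8=16
Step 8: prey: 7+2-3=6; pred: 16+2-6=12
Step 9: prey: 6+1-2=5; pred: 12+1-4=9
Step 10: prey: 5+1-1=5; pred: 9+0-3=6
Step 11: prey: 5+1-0=6; pred: 6+0-2=4
Step 12: prey: 6+1-0=7; pred: 4+0-1=3
Step 13: prey: 7+2-0=9; pred: 3+0-1=2
Step 14: prey: 9+2-0=11; pred: 2+0-0=2
Step 15: prey: 11+3-0=14; pred: 2+0-0=2
No extinction within 15 steps

Answer: 16 both-alive 14 2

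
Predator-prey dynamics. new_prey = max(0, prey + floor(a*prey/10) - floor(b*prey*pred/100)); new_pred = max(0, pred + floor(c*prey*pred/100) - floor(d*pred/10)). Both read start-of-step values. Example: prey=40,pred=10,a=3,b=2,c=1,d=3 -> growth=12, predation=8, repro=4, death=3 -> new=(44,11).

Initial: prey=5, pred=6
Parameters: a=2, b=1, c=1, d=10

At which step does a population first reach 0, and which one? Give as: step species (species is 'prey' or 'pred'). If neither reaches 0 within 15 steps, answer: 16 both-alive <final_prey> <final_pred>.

Step 1: prey: 5+1-0=6; pred: 6+0-6=0
First extinction: pred at step 1

Answer: 1 pred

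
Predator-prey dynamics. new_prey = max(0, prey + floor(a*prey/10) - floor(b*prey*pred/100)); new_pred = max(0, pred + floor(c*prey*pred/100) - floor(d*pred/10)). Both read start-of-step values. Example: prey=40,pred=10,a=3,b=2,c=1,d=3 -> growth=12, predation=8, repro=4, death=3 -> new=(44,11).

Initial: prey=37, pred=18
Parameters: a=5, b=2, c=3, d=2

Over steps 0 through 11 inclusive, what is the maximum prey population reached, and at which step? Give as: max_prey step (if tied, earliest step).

Answer: 42 1

Derivation:
Step 1: prey: 37+18-13=42; pred: 18+19-3=34
Step 2: prey: 42+21-28=35; pred: 34+42-6=70
Step 3: prey: 35+17-49=3; pred: 70+73-14=129
Step 4: prey: 3+1-7=0; pred: 129+11-25=115
Step 5: prey: 0+0-0=0; pred: 115+0-23=92
Step 6: prey: 0+0-0=0; pred: 92+0-18=74
Step 7: prey: 0+0-0=0; pred: 74+0-14=60
Step 8: prey: 0+0-0=0; pred: 60+0-12=48
Step 9: prey: 0+0-0=0; pred: 48+0-9=39
Step 10: prey: 0+0-0=0; pred: 39+0-7=32
Step 11: prey: 0+0-0=0; pred: 32+0-6=26
Max prey = 42 at step 1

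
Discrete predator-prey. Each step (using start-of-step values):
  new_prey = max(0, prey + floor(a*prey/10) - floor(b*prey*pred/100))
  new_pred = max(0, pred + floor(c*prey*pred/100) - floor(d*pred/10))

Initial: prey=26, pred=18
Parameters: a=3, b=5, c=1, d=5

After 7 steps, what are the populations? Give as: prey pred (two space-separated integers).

Answer: 16 1

Derivation:
Step 1: prey: 26+7-23=10; pred: 18+4-9=13
Step 2: prey: 10+3-6=7; pred: 13+1-6=8
Step 3: prey: 7+2-2=7; pred: 8+0-4=4
Step 4: prey: 7+2-1=8; pred: 4+0-2=2
Step 5: prey: 8+2-0=10; pred: 2+0-1=1
Step 6: prey: 10+3-0=13; pred: 1+0-0=1
Step 7: prey: 13+3-0=16; pred: 1+0-0=1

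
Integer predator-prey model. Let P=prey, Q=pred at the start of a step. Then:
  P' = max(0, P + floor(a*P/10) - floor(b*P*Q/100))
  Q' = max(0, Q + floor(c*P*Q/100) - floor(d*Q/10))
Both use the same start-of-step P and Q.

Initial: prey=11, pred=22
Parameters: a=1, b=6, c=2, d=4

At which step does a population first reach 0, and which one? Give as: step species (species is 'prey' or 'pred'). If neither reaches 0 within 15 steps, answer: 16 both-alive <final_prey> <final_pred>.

Answer: 1 prey

Derivation:
Step 1: prey: 11+1-14=0; pred: 22+4-8=18
First extinction: prey at step 1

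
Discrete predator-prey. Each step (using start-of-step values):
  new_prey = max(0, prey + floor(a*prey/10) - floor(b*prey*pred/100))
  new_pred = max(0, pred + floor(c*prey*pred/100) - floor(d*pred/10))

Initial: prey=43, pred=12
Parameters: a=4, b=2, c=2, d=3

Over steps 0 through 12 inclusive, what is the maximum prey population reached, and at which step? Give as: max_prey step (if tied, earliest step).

Answer: 51 2

Derivation:
Step 1: prey: 43+17-10=50; pred: 12+10-3=19
Step 2: prey: 50+20-19=51; pred: 19+19-5=33
Step 3: prey: 51+20-33=38; pred: 33+33-9=57
Step 4: prey: 38+15-43=10; pred: 57+43-17=83
Step 5: prey: 10+4-16=0; pred: 83+16-24=75
Step 6: prey: 0+0-0=0; pred: 75+0-22=53
Step 7: prey: 0+0-0=0; pred: 53+0-15=38
Step 8: prey: 0+0-0=0; pred: 38+0-11=27
Step 9: prey: 0+0-0=0; pred: 27+0-8=19
Step 10: prey: 0+0-0=0; pred: 19+0-5=14
Step 11: prey: 0+0-0=0; pred: 14+0-4=10
Step 12: prey: 0+0-0=0; pred: 10+0-3=7
Max prey = 51 at step 2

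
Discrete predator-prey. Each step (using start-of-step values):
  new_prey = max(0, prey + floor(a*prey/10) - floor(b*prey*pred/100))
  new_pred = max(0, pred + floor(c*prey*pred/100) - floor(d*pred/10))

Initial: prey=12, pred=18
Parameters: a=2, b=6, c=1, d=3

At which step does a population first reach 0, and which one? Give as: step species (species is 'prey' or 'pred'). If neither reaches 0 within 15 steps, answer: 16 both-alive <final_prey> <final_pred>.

Answer: 16 both-alive 1 3

Derivation:
Step 1: prey: 12+2-12=2; pred: 18+2-5=15
Step 2: prey: 2+0-1=1; pred: 15+0-4=11
Step 3: prey: 1+0-0=1; pred: 11+0-3=8
Step 4: prey: 1+0-0=1; pred: 8+0-2=6
Step 5: prey: 1+0-0=1; pred: 6+0-1=5
Step 6: prey: 1+0-0=1; pred: 5+0-1=4
Step 7: prey: 1+0-0=1; pred: 4+0-1=3
Step 8: prey: 1+0-0=1; pred: 3+0-0=3
Steps 9-15: state stable at prey=1, pred=3 (no change)
No extinction within 15 steps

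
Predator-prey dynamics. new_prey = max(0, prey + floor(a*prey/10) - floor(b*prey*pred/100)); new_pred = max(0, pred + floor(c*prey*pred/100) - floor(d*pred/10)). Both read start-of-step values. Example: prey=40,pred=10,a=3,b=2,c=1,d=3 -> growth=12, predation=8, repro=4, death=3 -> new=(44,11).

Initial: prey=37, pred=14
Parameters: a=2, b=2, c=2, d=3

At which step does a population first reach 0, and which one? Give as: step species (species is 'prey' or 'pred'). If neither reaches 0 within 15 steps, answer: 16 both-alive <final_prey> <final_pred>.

Answer: 16 both-alive 2 3

Derivation:
Step 1: prey: 37+7-10=34; pred: 14+10-4=20
Step 2: prey: 34+6-13=27; pred: 20+13-6=27
Step 3: prey: 27+5-14=18; pred: 27+14-8=33
Step 4: prey: 18+3-11=10; pred: 33+11-9=35
Step 5: prey: 10+2-7=5; pred: 35+7-10=32
Step 6: prey: 5+1-3=3; pred: 32+3-9=26
Step 7: prey: 3+0-1=2; pred: 26+1-7=20
Step 8: prey: 2+0-0=2; pred: 20+0-6=14
Step 9: prey: 2+0-0=2; pred: 14+0-4=10
Step 10: prey: 2+0-0=2; pred: 10+0-3=7
Step 11: prey: 2+0-0=2; pred: 7+0-2=5
Step 12: prey: 2+0-0=2; pred: 5+0-1=4
Step 13: prey: 2+0-0=2; pred: 4+0-1=3
Step 14: prey: 2+0-0=2; pred: 3+0-0=3
Steps 15-15: state stable at prey=2, pred=3 (no change)
No extinction within 15 steps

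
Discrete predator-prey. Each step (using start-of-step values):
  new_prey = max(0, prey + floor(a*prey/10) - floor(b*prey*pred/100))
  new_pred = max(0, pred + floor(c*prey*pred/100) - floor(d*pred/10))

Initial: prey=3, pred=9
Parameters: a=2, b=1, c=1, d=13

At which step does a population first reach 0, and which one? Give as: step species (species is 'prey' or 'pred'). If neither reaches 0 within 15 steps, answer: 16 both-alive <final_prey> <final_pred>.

Answer: 1 pred

Derivation:
Step 1: prey: 3+0-0=3; pred: 9+0-11=0
First extinction: pred at step 1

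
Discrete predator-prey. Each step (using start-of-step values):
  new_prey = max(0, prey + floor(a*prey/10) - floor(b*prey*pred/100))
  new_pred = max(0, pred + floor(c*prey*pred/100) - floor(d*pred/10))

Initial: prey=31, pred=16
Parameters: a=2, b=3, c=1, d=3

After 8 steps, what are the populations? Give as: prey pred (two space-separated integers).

Step 1: prey: 31+6-14=23; pred: 16+4-4=16
Step 2: prey: 23+4-11=16; pred: 16+3-4=15
Step 3: prey: 16+3-7=12; pred: 15+2-4=13
Step 4: prey: 12+2-4=10; pred: 13+1-3=11
Step 5: prey: 10+2-3=9; pred: 11+1-3=9
Step 6: prey: 9+1-2=8; pred: 9+0-2=7
Step 7: prey: 8+1-1=8; pred: 7+0-2=5
Step 8: prey: 8+1-1=8; pred: 5+0-1=4

Answer: 8 4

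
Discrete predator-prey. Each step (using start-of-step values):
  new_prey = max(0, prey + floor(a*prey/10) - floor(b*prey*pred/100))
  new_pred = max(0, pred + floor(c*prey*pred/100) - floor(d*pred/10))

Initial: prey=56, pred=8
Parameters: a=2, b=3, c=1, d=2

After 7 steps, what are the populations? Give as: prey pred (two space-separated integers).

Answer: 5 18

Derivation:
Step 1: prey: 56+11-13=54; pred: 8+4-1=11
Step 2: prey: 54+10-17=47; pred: 11+5-2=14
Step 3: prey: 47+9-19=37; pred: 14+6-2=18
Step 4: prey: 37+7-19=25; pred: 18+6-3=21
Step 5: prey: 25+5-15=15; pred: 21+5-4=22
Step 6: prey: 15+3-9=9; pred: 22+3-4=21
Step 7: prey: 9+1-5=5; pred: 21+1-4=18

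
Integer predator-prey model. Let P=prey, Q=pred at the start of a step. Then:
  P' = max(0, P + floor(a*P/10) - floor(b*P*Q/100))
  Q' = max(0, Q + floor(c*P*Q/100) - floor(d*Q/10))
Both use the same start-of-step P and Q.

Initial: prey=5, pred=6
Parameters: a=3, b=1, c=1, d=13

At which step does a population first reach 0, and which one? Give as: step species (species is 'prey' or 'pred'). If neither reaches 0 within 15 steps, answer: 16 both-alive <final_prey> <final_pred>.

Step 1: prey: 5+1-0=6; pred: 6+0-7=0
First extinction: pred at step 1

Answer: 1 pred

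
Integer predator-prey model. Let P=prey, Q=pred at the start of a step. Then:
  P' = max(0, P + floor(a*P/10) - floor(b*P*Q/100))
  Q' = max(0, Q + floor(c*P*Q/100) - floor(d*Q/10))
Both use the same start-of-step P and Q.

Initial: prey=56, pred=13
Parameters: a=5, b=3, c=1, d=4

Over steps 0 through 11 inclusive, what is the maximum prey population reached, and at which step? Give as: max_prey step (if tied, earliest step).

Step 1: prey: 56+28-21=63; pred: 13+7-5=15
Step 2: prey: 63+31-28=66; pred: 15+9-6=18
Step 3: prey: 66+33-35=64; pred: 18+11-7=22
Step 4: prey: 64+32-42=54; pred: 22+14-8=28
Step 5: prey: 54+27-45=36; pred: 28+15-11=32
Step 6: prey: 36+18-34=20; pred: 32+11-12=31
Step 7: prey: 20+10-18=12; pred: 31+6-12=25
Step 8: prey: 12+6-9=9; pred: 25+3-10=18
Step 9: prey: 9+4-4=9; pred: 18+1-7=12
Step 10: prey: 9+4-3=10; pred: 12+1-4=9
Step 11: prey: 10+5-2=13; pred: 9+0-3=6
Max prey = 66 at step 2

Answer: 66 2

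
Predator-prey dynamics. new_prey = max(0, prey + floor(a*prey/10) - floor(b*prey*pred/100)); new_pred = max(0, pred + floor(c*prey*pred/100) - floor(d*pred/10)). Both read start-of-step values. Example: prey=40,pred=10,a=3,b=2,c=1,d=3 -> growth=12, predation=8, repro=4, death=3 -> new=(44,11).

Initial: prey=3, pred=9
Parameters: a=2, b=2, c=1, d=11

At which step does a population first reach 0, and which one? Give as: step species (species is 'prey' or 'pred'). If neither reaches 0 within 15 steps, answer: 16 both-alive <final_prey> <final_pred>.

Answer: 1 pred

Derivation:
Step 1: prey: 3+0-0=3; pred: 9+0-9=0
First extinction: pred at step 1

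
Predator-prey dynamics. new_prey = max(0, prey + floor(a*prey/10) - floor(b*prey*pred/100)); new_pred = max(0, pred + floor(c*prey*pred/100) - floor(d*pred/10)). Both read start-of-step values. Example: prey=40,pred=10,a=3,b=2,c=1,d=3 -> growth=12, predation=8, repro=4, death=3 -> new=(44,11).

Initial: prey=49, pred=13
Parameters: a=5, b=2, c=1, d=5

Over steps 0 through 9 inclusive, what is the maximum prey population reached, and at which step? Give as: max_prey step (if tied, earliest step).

Step 1: prey: 49+24-12=61; pred: 13+6-6=13
Step 2: prey: 61+30-15=76; pred: 13+7-6=14
Step 3: prey: 76+38-21=93; pred: 14+10-7=17
Step 4: prey: 93+46-31=108; pred: 17+15-8=24
Step 5: prey: 108+54-51=111; pred: 24+25-12=37
Step 6: prey: 111+55-82=84; pred: 37+41-18=60
Step 7: prey: 84+42-100=26; pred: 60+50-30=80
Step 8: prey: 26+13-41=0; pred: 80+20-40=60
Step 9: prey: 0+0-0=0; pred: 60+0-30=30
Max prey = 111 at step 5

Answer: 111 5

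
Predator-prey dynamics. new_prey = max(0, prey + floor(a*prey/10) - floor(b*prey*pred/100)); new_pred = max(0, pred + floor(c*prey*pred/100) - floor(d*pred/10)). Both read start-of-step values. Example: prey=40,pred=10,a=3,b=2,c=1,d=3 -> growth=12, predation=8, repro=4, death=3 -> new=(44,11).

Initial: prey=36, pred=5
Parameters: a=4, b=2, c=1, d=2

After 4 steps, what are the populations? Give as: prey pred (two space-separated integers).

Answer: 97 13

Derivation:
Step 1: prey: 36+14-3=47; pred: 5+1-1=5
Step 2: prey: 47+18-4=61; pred: 5+2-1=6
Step 3: prey: 61+24-7=78; pred: 6+3-1=8
Step 4: prey: 78+31-12=97; pred: 8+6-1=13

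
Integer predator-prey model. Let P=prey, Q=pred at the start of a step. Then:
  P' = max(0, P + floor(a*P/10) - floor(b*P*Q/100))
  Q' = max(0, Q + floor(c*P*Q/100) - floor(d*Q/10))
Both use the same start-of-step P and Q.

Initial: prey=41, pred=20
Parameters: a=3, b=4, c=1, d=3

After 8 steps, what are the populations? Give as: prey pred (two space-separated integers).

Step 1: prey: 41+12-32=21; pred: 20+8-6=22
Step 2: prey: 21+6-18=9; pred: 22+4-6=20
Step 3: prey: 9+2-7=4; pred: 20+1-6=15
Step 4: prey: 4+1-2=3; pred: 15+0-4=11
Step 5: prey: 3+0-1=2; pred: 11+0-3=8
Step 6: prey: 2+0-0=2; pred: 8+0-2=6
Step 7: prey: 2+0-0=2; pred: 6+0-1=5
Step 8: prey: 2+0-0=2; pred: 5+0-1=4

Answer: 2 4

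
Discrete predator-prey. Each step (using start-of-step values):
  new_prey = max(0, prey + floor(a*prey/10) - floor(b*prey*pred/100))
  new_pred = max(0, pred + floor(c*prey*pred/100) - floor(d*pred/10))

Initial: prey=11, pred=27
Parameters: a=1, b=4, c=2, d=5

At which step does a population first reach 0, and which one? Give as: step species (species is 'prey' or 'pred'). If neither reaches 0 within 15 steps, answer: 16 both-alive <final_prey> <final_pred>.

Step 1: prey: 11+1-11=1; pred: 27+5-13=19
Step 2: prey: 1+0-0=1; pred: 19+0-9=10
Step 3: prey: 1+0-0=1; pred: 10+0-5=5
Step 4: prey: 1+0-0=1; pred: 5+0-2=3
Step 5: prey: 1+0-0=1; pred: 3+0-1=2
Step 6: prey: 1+0-0=1; pred: 2+0-1=1
Step 7: prey: 1+0-0=1; pred: 1+0-0=1
Steps 8-15: state stable at prey=1, pred=1 (no change)
No extinction within 15 steps

Answer: 16 both-alive 1 1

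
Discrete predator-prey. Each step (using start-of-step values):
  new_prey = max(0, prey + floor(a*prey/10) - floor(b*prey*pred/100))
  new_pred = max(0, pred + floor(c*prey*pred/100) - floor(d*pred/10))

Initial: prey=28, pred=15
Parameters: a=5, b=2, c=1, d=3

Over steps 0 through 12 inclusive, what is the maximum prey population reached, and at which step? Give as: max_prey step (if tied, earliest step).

Step 1: prey: 28+14-8=34; pred: 15+4-4=15
Step 2: prey: 34+17-10=41; pred: 15+5-4=16
Step 3: prey: 41+20-13=48; pred: 16+6-4=18
Step 4: prey: 48+24-17=55; pred: 18+8-5=21
Step 5: prey: 55+27-23=59; pred: 21+11-6=26
Step 6: prey: 59+29-30=58; pred: 26+15-7=34
Step 7: prey: 58+29-39=48; pred: 34+19-10=43
Step 8: prey: 48+24-41=31; pred: 43+20-12=51
Step 9: prey: 31+15-31=15; pred: 51+15-15=51
Step 10: prey: 15+7-15=7; pred: 51+7-15=43
Step 11: prey: 7+3-6=4; pred: 43+3-12=34
Step 12: prey: 4+2-2=4; pred: 34+1-10=25
Max prey = 59 at step 5

Answer: 59 5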